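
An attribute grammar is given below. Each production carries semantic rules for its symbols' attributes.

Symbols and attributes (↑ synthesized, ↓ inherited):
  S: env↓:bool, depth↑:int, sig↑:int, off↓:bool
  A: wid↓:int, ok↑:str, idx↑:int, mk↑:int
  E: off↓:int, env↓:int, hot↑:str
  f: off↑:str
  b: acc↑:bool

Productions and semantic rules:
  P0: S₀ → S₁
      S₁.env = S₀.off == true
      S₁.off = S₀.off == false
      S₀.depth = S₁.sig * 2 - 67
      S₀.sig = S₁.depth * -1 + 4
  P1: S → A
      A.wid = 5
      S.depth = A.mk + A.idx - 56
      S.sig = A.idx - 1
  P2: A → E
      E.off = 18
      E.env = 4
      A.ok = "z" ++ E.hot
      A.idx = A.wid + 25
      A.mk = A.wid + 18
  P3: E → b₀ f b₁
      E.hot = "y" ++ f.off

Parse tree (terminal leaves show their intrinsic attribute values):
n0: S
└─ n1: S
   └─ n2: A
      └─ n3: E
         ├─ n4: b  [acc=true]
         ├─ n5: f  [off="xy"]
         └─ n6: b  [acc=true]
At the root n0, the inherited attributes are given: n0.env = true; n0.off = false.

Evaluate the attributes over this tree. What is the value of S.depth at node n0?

1. n0.env = true  [given at root]
2. n0.off = false  [given at root]
3. n1.env = false  [S₀.off == true]
4. n1.off = true  [S₀.off == false]
5. n2.wid = 5  [5]
6. n3.off = 18  [18]
7. n3.env = 4  [4]
8. n4.acc = true  [terminal]
9. n5.off = "xy"  [terminal]
10. n6.acc = true  [terminal]
11. n3.hot = "yxy"  ["y" ++ f.off]
12. n2.ok = "zyxy"  ["z" ++ E.hot]
13. n2.idx = 30  [A.wid + 25]
14. n2.mk = 23  [A.wid + 18]
15. n1.depth = -3  [A.mk + A.idx - 56]
16. n1.sig = 29  [A.idx - 1]
17. n0.depth = -9  [S₁.sig * 2 - 67]
18. n0.sig = 7  [S₁.depth * -1 + 4]

-9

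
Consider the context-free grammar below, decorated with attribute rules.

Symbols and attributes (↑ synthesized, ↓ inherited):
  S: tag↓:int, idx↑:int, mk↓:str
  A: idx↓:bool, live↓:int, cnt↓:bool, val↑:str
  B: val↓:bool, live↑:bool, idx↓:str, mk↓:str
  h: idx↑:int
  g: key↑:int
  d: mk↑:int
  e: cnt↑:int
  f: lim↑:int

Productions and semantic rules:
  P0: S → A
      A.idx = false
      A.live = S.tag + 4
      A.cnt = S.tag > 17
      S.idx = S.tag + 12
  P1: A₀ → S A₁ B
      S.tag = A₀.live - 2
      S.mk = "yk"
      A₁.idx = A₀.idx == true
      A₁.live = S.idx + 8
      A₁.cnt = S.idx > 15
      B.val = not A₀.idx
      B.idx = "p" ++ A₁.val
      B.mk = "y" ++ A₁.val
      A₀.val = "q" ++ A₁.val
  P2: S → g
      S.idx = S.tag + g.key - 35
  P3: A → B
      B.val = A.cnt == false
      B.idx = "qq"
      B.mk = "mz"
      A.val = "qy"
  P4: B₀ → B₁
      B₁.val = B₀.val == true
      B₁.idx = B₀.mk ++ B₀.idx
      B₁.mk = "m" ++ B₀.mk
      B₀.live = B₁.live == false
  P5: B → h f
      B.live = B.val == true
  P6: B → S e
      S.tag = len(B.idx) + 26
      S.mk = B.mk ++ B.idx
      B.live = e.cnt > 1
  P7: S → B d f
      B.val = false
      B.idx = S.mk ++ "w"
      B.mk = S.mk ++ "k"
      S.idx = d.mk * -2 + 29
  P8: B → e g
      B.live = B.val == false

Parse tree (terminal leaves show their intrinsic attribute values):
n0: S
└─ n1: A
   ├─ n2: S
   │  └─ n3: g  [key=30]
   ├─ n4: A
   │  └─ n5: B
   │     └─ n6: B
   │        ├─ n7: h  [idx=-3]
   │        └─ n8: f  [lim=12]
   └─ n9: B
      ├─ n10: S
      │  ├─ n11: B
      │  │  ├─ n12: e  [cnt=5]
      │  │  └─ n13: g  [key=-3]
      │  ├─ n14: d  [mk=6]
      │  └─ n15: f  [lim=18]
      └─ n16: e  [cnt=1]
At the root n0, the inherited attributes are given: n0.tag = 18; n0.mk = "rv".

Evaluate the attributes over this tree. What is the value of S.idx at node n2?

15

1. n0.tag = 18  [given at root]
2. n0.mk = "rv"  [given at root]
3. n1.idx = false  [false]
4. n1.live = 22  [S.tag + 4]
5. n1.cnt = true  [S.tag > 17]
6. n2.tag = 20  [A₀.live - 2]
7. n2.mk = "yk"  ["yk"]
8. n3.key = 30  [terminal]
9. n2.idx = 15  [S.tag + g.key - 35]
10. n4.idx = false  [A₀.idx == true]
11. n4.live = 23  [S.idx + 8]
12. n4.cnt = false  [S.idx > 15]
13. n5.val = true  [A.cnt == false]
14. n5.idx = "qq"  ["qq"]
15. n5.mk = "mz"  ["mz"]
16. n6.val = true  [B₀.val == true]
17. n6.idx = "mzqq"  [B₀.mk ++ B₀.idx]
18. n6.mk = "mmz"  ["m" ++ B₀.mk]
19. n7.idx = -3  [terminal]
20. n8.lim = 12  [terminal]
21. n6.live = true  [B.val == true]
22. n5.live = false  [B₁.live == false]
23. n4.val = "qy"  ["qy"]
24. n9.val = true  [not A₀.idx]
25. n9.idx = "pqy"  ["p" ++ A₁.val]
26. n9.mk = "yqy"  ["y" ++ A₁.val]
27. n10.tag = 29  [len(B.idx) + 26]
28. n10.mk = "yqypqy"  [B.mk ++ B.idx]
29. n11.val = false  [false]
30. n11.idx = "yqypqyw"  [S.mk ++ "w"]
31. n11.mk = "yqypqyk"  [S.mk ++ "k"]
32. n12.cnt = 5  [terminal]
33. n13.key = -3  [terminal]
34. n11.live = true  [B.val == false]
35. n14.mk = 6  [terminal]
36. n15.lim = 18  [terminal]
37. n10.idx = 17  [d.mk * -2 + 29]
38. n16.cnt = 1  [terminal]
39. n9.live = false  [e.cnt > 1]
40. n1.val = "qqy"  ["q" ++ A₁.val]
41. n0.idx = 30  [S.tag + 12]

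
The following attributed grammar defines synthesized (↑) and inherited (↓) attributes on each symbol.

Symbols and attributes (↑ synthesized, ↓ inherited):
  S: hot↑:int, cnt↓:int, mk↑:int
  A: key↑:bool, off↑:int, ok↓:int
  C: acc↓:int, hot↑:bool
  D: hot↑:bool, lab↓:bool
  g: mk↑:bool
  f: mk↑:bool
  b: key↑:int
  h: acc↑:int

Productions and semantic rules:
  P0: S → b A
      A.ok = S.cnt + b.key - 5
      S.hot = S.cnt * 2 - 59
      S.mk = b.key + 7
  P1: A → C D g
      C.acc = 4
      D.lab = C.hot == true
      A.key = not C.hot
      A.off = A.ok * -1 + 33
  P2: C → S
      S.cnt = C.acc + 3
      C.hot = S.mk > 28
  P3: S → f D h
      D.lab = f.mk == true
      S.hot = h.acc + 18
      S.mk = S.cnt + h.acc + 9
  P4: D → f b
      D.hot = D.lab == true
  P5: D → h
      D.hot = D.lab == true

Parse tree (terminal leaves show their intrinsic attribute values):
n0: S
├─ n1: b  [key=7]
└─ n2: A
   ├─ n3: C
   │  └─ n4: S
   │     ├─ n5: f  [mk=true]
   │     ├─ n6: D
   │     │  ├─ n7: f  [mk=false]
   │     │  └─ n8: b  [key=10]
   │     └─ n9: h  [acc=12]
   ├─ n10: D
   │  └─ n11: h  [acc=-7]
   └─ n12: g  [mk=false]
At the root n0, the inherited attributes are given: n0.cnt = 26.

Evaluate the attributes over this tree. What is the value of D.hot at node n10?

1. n0.cnt = 26  [given at root]
2. n1.key = 7  [terminal]
3. n2.ok = 28  [S.cnt + b.key - 5]
4. n3.acc = 4  [4]
5. n4.cnt = 7  [C.acc + 3]
6. n5.mk = true  [terminal]
7. n6.lab = true  [f.mk == true]
8. n7.mk = false  [terminal]
9. n8.key = 10  [terminal]
10. n6.hot = true  [D.lab == true]
11. n9.acc = 12  [terminal]
12. n4.hot = 30  [h.acc + 18]
13. n4.mk = 28  [S.cnt + h.acc + 9]
14. n3.hot = false  [S.mk > 28]
15. n10.lab = false  [C.hot == true]
16. n11.acc = -7  [terminal]
17. n10.hot = false  [D.lab == true]
18. n12.mk = false  [terminal]
19. n2.key = true  [not C.hot]
20. n2.off = 5  [A.ok * -1 + 33]
21. n0.hot = -7  [S.cnt * 2 - 59]
22. n0.mk = 14  [b.key + 7]

false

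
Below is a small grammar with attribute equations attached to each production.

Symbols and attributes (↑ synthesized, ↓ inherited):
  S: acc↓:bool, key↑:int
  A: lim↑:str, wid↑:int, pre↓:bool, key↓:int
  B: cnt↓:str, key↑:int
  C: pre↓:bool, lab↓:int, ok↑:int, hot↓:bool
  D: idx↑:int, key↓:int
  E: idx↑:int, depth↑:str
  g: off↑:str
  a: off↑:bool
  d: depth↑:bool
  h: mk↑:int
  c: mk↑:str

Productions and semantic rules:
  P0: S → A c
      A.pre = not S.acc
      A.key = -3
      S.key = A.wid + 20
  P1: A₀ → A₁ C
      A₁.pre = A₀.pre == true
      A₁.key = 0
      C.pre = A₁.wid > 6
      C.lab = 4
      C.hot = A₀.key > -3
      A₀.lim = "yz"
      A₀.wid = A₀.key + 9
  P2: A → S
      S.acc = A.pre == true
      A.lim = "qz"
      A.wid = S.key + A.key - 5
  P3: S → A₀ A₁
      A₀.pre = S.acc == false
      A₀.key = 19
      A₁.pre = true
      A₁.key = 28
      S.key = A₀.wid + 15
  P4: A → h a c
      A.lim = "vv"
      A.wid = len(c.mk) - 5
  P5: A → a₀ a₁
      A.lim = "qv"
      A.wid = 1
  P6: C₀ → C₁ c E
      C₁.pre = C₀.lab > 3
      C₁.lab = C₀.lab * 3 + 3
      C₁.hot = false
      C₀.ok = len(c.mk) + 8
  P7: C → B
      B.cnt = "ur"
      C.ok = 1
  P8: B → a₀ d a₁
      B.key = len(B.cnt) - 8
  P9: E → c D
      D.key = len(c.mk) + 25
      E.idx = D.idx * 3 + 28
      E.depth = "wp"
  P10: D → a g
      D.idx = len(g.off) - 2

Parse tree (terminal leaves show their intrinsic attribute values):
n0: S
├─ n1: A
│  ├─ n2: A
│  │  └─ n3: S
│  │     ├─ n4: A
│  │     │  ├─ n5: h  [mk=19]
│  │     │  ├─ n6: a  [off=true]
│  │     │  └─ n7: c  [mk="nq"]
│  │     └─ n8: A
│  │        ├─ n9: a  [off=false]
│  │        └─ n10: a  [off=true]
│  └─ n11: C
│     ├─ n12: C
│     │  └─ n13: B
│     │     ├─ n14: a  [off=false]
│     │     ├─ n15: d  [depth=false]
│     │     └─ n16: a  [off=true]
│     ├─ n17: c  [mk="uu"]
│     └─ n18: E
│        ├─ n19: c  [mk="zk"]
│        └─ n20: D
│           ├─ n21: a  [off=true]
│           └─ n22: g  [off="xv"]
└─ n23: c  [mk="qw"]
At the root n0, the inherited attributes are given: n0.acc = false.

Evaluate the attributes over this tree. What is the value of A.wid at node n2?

7

1. n0.acc = false  [given at root]
2. n1.pre = true  [not S.acc]
3. n1.key = -3  [-3]
4. n2.pre = true  [A₀.pre == true]
5. n2.key = 0  [0]
6. n3.acc = true  [A.pre == true]
7. n4.pre = false  [S.acc == false]
8. n4.key = 19  [19]
9. n5.mk = 19  [terminal]
10. n6.off = true  [terminal]
11. n7.mk = "nq"  [terminal]
12. n4.lim = "vv"  ["vv"]
13. n4.wid = -3  [len(c.mk) - 5]
14. n8.pre = true  [true]
15. n8.key = 28  [28]
16. n9.off = false  [terminal]
17. n10.off = true  [terminal]
18. n8.lim = "qv"  ["qv"]
19. n8.wid = 1  [1]
20. n3.key = 12  [A₀.wid + 15]
21. n2.lim = "qz"  ["qz"]
22. n2.wid = 7  [S.key + A.key - 5]
23. n11.pre = true  [A₁.wid > 6]
24. n11.lab = 4  [4]
25. n11.hot = false  [A₀.key > -3]
26. n12.pre = true  [C₀.lab > 3]
27. n12.lab = 15  [C₀.lab * 3 + 3]
28. n12.hot = false  [false]
29. n13.cnt = "ur"  ["ur"]
30. n14.off = false  [terminal]
31. n15.depth = false  [terminal]
32. n16.off = true  [terminal]
33. n13.key = -6  [len(B.cnt) - 8]
34. n12.ok = 1  [1]
35. n17.mk = "uu"  [terminal]
36. n19.mk = "zk"  [terminal]
37. n20.key = 27  [len(c.mk) + 25]
38. n21.off = true  [terminal]
39. n22.off = "xv"  [terminal]
40. n20.idx = 0  [len(g.off) - 2]
41. n18.idx = 28  [D.idx * 3 + 28]
42. n18.depth = "wp"  ["wp"]
43. n11.ok = 10  [len(c.mk) + 8]
44. n1.lim = "yz"  ["yz"]
45. n1.wid = 6  [A₀.key + 9]
46. n23.mk = "qw"  [terminal]
47. n0.key = 26  [A.wid + 20]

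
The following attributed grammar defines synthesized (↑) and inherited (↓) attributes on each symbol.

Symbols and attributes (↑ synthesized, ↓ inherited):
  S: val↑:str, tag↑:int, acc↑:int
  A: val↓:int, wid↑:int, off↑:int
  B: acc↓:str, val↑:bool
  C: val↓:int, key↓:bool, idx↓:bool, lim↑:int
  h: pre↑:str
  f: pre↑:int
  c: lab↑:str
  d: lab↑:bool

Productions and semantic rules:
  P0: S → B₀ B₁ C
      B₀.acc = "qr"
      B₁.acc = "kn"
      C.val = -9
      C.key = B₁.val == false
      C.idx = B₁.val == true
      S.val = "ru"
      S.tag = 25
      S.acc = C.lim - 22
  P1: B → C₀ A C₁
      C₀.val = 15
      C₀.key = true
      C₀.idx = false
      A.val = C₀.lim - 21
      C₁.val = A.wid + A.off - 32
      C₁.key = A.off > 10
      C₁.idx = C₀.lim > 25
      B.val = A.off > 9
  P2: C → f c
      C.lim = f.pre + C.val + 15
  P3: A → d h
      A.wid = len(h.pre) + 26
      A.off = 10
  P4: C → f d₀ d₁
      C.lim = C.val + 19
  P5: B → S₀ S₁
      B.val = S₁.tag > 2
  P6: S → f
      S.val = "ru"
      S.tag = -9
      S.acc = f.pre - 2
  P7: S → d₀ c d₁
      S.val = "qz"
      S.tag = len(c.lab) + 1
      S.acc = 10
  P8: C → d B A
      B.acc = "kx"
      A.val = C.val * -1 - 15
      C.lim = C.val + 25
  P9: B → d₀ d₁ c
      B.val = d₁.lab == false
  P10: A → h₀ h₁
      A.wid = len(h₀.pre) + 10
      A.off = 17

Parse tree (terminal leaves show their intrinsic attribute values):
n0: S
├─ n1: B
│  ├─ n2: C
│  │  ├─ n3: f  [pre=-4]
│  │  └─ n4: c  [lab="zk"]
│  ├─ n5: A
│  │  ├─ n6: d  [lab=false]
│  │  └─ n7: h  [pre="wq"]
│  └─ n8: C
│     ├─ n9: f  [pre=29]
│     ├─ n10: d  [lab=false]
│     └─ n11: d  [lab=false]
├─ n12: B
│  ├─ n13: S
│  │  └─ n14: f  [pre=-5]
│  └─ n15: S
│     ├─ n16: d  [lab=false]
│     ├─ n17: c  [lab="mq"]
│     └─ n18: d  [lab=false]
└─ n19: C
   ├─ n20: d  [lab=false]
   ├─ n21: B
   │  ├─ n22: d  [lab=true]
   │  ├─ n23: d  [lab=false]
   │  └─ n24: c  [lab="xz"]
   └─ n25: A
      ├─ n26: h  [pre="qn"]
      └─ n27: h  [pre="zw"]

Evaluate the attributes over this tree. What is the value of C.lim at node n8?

1. n1.acc = "qr"  ["qr"]
2. n2.val = 15  [15]
3. n2.key = true  [true]
4. n2.idx = false  [false]
5. n3.pre = -4  [terminal]
6. n4.lab = "zk"  [terminal]
7. n2.lim = 26  [f.pre + C.val + 15]
8. n5.val = 5  [C₀.lim - 21]
9. n6.lab = false  [terminal]
10. n7.pre = "wq"  [terminal]
11. n5.wid = 28  [len(h.pre) + 26]
12. n5.off = 10  [10]
13. n8.val = 6  [A.wid + A.off - 32]
14. n8.key = false  [A.off > 10]
15. n8.idx = true  [C₀.lim > 25]
16. n9.pre = 29  [terminal]
17. n10.lab = false  [terminal]
18. n11.lab = false  [terminal]
19. n8.lim = 25  [C.val + 19]
20. n1.val = true  [A.off > 9]
21. n12.acc = "kn"  ["kn"]
22. n14.pre = -5  [terminal]
23. n13.val = "ru"  ["ru"]
24. n13.tag = -9  [-9]
25. n13.acc = -7  [f.pre - 2]
26. n16.lab = false  [terminal]
27. n17.lab = "mq"  [terminal]
28. n18.lab = false  [terminal]
29. n15.val = "qz"  ["qz"]
30. n15.tag = 3  [len(c.lab) + 1]
31. n15.acc = 10  [10]
32. n12.val = true  [S₁.tag > 2]
33. n19.val = -9  [-9]
34. n19.key = false  [B₁.val == false]
35. n19.idx = true  [B₁.val == true]
36. n20.lab = false  [terminal]
37. n21.acc = "kx"  ["kx"]
38. n22.lab = true  [terminal]
39. n23.lab = false  [terminal]
40. n24.lab = "xz"  [terminal]
41. n21.val = true  [d₁.lab == false]
42. n25.val = -6  [C.val * -1 - 15]
43. n26.pre = "qn"  [terminal]
44. n27.pre = "zw"  [terminal]
45. n25.wid = 12  [len(h₀.pre) + 10]
46. n25.off = 17  [17]
47. n19.lim = 16  [C.val + 25]
48. n0.val = "ru"  ["ru"]
49. n0.tag = 25  [25]
50. n0.acc = -6  [C.lim - 22]

25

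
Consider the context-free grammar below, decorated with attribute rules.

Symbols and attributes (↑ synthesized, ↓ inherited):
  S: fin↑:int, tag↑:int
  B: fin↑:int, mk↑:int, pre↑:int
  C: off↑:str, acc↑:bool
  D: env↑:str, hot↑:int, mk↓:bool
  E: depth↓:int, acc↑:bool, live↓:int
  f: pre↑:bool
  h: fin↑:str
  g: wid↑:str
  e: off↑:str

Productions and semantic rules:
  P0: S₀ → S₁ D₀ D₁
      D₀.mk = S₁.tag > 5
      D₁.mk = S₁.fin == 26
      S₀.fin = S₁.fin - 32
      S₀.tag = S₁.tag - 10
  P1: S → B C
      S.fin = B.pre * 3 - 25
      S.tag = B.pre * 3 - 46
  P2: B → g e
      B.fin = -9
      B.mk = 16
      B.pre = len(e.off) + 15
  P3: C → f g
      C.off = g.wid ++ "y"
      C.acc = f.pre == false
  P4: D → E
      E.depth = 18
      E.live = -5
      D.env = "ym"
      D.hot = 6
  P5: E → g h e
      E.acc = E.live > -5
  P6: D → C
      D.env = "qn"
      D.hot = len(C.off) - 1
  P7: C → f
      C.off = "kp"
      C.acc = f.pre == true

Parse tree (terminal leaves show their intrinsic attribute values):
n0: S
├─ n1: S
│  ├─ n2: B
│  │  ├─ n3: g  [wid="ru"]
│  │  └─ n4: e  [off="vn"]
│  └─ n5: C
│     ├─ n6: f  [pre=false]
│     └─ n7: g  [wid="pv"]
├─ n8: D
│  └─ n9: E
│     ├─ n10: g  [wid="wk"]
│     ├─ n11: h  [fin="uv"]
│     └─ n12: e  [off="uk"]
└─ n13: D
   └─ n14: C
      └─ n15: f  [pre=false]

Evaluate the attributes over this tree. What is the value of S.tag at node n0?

1. n3.wid = "ru"  [terminal]
2. n4.off = "vn"  [terminal]
3. n2.fin = -9  [-9]
4. n2.mk = 16  [16]
5. n2.pre = 17  [len(e.off) + 15]
6. n6.pre = false  [terminal]
7. n7.wid = "pv"  [terminal]
8. n5.off = "pvy"  [g.wid ++ "y"]
9. n5.acc = true  [f.pre == false]
10. n1.fin = 26  [B.pre * 3 - 25]
11. n1.tag = 5  [B.pre * 3 - 46]
12. n8.mk = false  [S₁.tag > 5]
13. n9.depth = 18  [18]
14. n9.live = -5  [-5]
15. n10.wid = "wk"  [terminal]
16. n11.fin = "uv"  [terminal]
17. n12.off = "uk"  [terminal]
18. n9.acc = false  [E.live > -5]
19. n8.env = "ym"  ["ym"]
20. n8.hot = 6  [6]
21. n13.mk = true  [S₁.fin == 26]
22. n15.pre = false  [terminal]
23. n14.off = "kp"  ["kp"]
24. n14.acc = false  [f.pre == true]
25. n13.env = "qn"  ["qn"]
26. n13.hot = 1  [len(C.off) - 1]
27. n0.fin = -6  [S₁.fin - 32]
28. n0.tag = -5  [S₁.tag - 10]

-5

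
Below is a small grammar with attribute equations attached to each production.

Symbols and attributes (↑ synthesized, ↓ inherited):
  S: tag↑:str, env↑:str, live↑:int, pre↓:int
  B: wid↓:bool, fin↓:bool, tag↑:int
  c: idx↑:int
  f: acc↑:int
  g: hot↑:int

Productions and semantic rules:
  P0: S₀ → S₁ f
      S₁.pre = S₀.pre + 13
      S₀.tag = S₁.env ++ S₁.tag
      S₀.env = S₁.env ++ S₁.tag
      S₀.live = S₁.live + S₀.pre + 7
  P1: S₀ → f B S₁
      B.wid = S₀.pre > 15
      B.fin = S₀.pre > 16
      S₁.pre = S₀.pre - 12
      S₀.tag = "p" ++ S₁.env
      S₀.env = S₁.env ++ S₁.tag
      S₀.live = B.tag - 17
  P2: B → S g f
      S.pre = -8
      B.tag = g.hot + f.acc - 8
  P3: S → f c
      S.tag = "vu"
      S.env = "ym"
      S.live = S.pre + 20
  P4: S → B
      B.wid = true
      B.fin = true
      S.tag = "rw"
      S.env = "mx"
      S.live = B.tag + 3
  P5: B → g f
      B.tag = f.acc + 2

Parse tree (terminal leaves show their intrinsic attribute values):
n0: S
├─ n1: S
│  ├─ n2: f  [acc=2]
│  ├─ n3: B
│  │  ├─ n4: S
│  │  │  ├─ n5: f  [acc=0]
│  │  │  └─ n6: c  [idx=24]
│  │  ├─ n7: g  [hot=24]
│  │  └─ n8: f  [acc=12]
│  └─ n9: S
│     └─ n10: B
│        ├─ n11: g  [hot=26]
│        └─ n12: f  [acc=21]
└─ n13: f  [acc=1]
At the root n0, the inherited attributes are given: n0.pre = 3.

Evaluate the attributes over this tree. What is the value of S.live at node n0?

21

1. n0.pre = 3  [given at root]
2. n1.pre = 16  [S₀.pre + 13]
3. n2.acc = 2  [terminal]
4. n3.wid = true  [S₀.pre > 15]
5. n3.fin = false  [S₀.pre > 16]
6. n4.pre = -8  [-8]
7. n5.acc = 0  [terminal]
8. n6.idx = 24  [terminal]
9. n4.tag = "vu"  ["vu"]
10. n4.env = "ym"  ["ym"]
11. n4.live = 12  [S.pre + 20]
12. n7.hot = 24  [terminal]
13. n8.acc = 12  [terminal]
14. n3.tag = 28  [g.hot + f.acc - 8]
15. n9.pre = 4  [S₀.pre - 12]
16. n10.wid = true  [true]
17. n10.fin = true  [true]
18. n11.hot = 26  [terminal]
19. n12.acc = 21  [terminal]
20. n10.tag = 23  [f.acc + 2]
21. n9.tag = "rw"  ["rw"]
22. n9.env = "mx"  ["mx"]
23. n9.live = 26  [B.tag + 3]
24. n1.tag = "pmx"  ["p" ++ S₁.env]
25. n1.env = "mxrw"  [S₁.env ++ S₁.tag]
26. n1.live = 11  [B.tag - 17]
27. n13.acc = 1  [terminal]
28. n0.tag = "mxrwpmx"  [S₁.env ++ S₁.tag]
29. n0.env = "mxrwpmx"  [S₁.env ++ S₁.tag]
30. n0.live = 21  [S₁.live + S₀.pre + 7]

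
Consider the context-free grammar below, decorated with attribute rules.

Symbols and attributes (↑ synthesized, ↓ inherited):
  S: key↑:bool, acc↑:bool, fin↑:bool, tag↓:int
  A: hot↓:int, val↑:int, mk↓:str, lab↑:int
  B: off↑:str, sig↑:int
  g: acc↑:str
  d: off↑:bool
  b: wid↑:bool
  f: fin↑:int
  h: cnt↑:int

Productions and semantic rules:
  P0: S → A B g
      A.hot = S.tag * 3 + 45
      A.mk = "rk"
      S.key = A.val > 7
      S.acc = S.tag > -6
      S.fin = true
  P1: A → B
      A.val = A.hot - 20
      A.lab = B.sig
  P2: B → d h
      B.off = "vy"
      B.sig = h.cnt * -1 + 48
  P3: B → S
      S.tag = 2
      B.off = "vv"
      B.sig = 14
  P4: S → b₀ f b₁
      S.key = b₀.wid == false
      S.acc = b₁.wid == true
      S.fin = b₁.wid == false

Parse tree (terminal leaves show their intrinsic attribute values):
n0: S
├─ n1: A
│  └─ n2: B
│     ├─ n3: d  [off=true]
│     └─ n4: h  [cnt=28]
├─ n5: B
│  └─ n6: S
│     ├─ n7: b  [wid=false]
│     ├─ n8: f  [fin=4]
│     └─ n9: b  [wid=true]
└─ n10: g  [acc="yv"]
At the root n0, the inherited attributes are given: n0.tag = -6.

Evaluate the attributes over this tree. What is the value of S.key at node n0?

1. n0.tag = -6  [given at root]
2. n1.hot = 27  [S.tag * 3 + 45]
3. n1.mk = "rk"  ["rk"]
4. n3.off = true  [terminal]
5. n4.cnt = 28  [terminal]
6. n2.off = "vy"  ["vy"]
7. n2.sig = 20  [h.cnt * -1 + 48]
8. n1.val = 7  [A.hot - 20]
9. n1.lab = 20  [B.sig]
10. n6.tag = 2  [2]
11. n7.wid = false  [terminal]
12. n8.fin = 4  [terminal]
13. n9.wid = true  [terminal]
14. n6.key = true  [b₀.wid == false]
15. n6.acc = true  [b₁.wid == true]
16. n6.fin = false  [b₁.wid == false]
17. n5.off = "vv"  ["vv"]
18. n5.sig = 14  [14]
19. n10.acc = "yv"  [terminal]
20. n0.key = false  [A.val > 7]
21. n0.acc = false  [S.tag > -6]
22. n0.fin = true  [true]

false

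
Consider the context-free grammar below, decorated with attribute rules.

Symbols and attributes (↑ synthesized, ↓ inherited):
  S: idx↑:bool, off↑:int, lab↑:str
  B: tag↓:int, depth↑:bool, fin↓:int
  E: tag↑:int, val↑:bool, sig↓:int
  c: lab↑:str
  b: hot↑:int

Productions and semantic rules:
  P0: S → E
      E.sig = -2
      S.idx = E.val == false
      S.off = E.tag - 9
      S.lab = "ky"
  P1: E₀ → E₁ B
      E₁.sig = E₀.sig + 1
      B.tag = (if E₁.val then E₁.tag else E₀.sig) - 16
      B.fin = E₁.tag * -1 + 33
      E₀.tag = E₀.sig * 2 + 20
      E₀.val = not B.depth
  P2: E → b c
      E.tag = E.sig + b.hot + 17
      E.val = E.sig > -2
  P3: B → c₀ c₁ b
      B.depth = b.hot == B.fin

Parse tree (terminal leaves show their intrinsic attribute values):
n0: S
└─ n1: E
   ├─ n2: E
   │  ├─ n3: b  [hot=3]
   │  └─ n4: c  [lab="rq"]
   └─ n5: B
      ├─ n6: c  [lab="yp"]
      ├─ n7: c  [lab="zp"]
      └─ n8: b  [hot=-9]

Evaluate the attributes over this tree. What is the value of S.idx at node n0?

1. n1.sig = -2  [-2]
2. n2.sig = -1  [E₀.sig + 1]
3. n3.hot = 3  [terminal]
4. n4.lab = "rq"  [terminal]
5. n2.tag = 19  [E.sig + b.hot + 17]
6. n2.val = true  [E.sig > -2]
7. n5.tag = 3  [(if E₁.val then E₁.tag else E₀.sig) - 16]
8. n5.fin = 14  [E₁.tag * -1 + 33]
9. n6.lab = "yp"  [terminal]
10. n7.lab = "zp"  [terminal]
11. n8.hot = -9  [terminal]
12. n5.depth = false  [b.hot == B.fin]
13. n1.tag = 16  [E₀.sig * 2 + 20]
14. n1.val = true  [not B.depth]
15. n0.idx = false  [E.val == false]
16. n0.off = 7  [E.tag - 9]
17. n0.lab = "ky"  ["ky"]

false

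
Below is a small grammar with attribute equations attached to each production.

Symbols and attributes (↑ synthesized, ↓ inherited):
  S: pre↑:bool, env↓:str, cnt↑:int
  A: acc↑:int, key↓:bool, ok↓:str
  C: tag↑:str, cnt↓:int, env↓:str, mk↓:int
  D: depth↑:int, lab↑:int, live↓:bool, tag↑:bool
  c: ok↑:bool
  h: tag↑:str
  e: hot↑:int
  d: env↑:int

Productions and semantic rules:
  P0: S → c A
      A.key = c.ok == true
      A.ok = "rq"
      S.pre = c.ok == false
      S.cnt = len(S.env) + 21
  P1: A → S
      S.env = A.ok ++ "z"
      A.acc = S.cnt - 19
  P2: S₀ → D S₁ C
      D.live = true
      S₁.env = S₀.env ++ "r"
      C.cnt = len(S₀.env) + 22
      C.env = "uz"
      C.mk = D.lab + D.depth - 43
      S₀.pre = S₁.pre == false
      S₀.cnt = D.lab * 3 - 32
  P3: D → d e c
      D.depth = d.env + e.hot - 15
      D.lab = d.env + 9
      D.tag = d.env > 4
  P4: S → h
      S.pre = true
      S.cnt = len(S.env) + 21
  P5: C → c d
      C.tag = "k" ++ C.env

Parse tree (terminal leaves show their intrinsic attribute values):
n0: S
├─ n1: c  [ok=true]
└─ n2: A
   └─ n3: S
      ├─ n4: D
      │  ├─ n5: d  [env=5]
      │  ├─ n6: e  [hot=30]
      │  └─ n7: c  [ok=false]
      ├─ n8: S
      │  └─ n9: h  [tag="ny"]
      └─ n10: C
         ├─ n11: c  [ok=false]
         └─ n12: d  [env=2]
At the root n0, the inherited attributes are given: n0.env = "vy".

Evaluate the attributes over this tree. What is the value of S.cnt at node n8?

1. n0.env = "vy"  [given at root]
2. n1.ok = true  [terminal]
3. n2.key = true  [c.ok == true]
4. n2.ok = "rq"  ["rq"]
5. n3.env = "rqz"  [A.ok ++ "z"]
6. n4.live = true  [true]
7. n5.env = 5  [terminal]
8. n6.hot = 30  [terminal]
9. n7.ok = false  [terminal]
10. n4.depth = 20  [d.env + e.hot - 15]
11. n4.lab = 14  [d.env + 9]
12. n4.tag = true  [d.env > 4]
13. n8.env = "rqzr"  [S₀.env ++ "r"]
14. n9.tag = "ny"  [terminal]
15. n8.pre = true  [true]
16. n8.cnt = 25  [len(S.env) + 21]
17. n10.cnt = 25  [len(S₀.env) + 22]
18. n10.env = "uz"  ["uz"]
19. n10.mk = -9  [D.lab + D.depth - 43]
20. n11.ok = false  [terminal]
21. n12.env = 2  [terminal]
22. n10.tag = "kuz"  ["k" ++ C.env]
23. n3.pre = false  [S₁.pre == false]
24. n3.cnt = 10  [D.lab * 3 - 32]
25. n2.acc = -9  [S.cnt - 19]
26. n0.pre = false  [c.ok == false]
27. n0.cnt = 23  [len(S.env) + 21]

25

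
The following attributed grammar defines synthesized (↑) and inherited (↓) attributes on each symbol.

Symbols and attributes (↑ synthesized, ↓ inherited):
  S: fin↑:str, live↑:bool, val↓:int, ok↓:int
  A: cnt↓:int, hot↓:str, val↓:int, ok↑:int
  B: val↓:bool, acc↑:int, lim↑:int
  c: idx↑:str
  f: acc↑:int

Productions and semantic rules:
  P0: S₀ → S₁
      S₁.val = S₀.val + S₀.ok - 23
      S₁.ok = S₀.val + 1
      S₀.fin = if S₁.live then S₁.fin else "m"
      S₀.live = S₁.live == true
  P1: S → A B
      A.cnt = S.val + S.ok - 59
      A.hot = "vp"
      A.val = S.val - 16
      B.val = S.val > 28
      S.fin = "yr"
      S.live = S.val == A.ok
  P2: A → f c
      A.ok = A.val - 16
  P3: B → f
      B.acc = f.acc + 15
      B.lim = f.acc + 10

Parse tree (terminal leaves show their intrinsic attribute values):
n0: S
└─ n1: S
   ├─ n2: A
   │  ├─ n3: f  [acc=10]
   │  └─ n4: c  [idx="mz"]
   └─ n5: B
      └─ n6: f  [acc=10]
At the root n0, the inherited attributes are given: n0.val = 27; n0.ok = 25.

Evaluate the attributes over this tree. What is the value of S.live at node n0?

1. n0.val = 27  [given at root]
2. n0.ok = 25  [given at root]
3. n1.val = 29  [S₀.val + S₀.ok - 23]
4. n1.ok = 28  [S₀.val + 1]
5. n2.cnt = -2  [S.val + S.ok - 59]
6. n2.hot = "vp"  ["vp"]
7. n2.val = 13  [S.val - 16]
8. n3.acc = 10  [terminal]
9. n4.idx = "mz"  [terminal]
10. n2.ok = -3  [A.val - 16]
11. n5.val = true  [S.val > 28]
12. n6.acc = 10  [terminal]
13. n5.acc = 25  [f.acc + 15]
14. n5.lim = 20  [f.acc + 10]
15. n1.fin = "yr"  ["yr"]
16. n1.live = false  [S.val == A.ok]
17. n0.fin = "m"  [if S₁.live then S₁.fin else "m"]
18. n0.live = false  [S₁.live == true]

false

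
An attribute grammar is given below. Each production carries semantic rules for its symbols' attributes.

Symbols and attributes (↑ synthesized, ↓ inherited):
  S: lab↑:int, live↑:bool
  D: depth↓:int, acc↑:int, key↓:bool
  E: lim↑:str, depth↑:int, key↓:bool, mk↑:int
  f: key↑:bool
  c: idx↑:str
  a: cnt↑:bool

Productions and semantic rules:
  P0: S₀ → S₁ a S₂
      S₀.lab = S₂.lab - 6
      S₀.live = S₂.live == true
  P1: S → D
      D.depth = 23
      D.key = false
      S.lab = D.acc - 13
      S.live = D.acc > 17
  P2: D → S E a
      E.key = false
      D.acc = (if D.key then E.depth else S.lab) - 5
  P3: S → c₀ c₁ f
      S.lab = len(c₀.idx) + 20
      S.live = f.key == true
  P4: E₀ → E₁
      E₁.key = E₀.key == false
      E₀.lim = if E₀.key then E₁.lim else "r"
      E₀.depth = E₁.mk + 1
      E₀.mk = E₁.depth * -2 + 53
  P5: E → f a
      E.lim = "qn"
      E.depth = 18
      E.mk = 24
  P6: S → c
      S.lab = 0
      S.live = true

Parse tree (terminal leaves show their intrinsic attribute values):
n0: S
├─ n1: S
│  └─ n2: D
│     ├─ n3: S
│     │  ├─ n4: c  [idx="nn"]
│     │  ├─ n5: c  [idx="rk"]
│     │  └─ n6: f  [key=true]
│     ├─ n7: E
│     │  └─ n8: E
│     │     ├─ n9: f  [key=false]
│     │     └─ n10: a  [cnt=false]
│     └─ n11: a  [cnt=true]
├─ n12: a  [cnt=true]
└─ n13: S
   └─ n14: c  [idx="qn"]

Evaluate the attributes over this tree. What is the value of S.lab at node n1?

1. n2.depth = 23  [23]
2. n2.key = false  [false]
3. n4.idx = "nn"  [terminal]
4. n5.idx = "rk"  [terminal]
5. n6.key = true  [terminal]
6. n3.lab = 22  [len(c₀.idx) + 20]
7. n3.live = true  [f.key == true]
8. n7.key = false  [false]
9. n8.key = true  [E₀.key == false]
10. n9.key = false  [terminal]
11. n10.cnt = false  [terminal]
12. n8.lim = "qn"  ["qn"]
13. n8.depth = 18  [18]
14. n8.mk = 24  [24]
15. n7.lim = "r"  [if E₀.key then E₁.lim else "r"]
16. n7.depth = 25  [E₁.mk + 1]
17. n7.mk = 17  [E₁.depth * -2 + 53]
18. n11.cnt = true  [terminal]
19. n2.acc = 17  [(if D.key then E.depth else S.lab) - 5]
20. n1.lab = 4  [D.acc - 13]
21. n1.live = false  [D.acc > 17]
22. n12.cnt = true  [terminal]
23. n14.idx = "qn"  [terminal]
24. n13.lab = 0  [0]
25. n13.live = true  [true]
26. n0.lab = -6  [S₂.lab - 6]
27. n0.live = true  [S₂.live == true]

4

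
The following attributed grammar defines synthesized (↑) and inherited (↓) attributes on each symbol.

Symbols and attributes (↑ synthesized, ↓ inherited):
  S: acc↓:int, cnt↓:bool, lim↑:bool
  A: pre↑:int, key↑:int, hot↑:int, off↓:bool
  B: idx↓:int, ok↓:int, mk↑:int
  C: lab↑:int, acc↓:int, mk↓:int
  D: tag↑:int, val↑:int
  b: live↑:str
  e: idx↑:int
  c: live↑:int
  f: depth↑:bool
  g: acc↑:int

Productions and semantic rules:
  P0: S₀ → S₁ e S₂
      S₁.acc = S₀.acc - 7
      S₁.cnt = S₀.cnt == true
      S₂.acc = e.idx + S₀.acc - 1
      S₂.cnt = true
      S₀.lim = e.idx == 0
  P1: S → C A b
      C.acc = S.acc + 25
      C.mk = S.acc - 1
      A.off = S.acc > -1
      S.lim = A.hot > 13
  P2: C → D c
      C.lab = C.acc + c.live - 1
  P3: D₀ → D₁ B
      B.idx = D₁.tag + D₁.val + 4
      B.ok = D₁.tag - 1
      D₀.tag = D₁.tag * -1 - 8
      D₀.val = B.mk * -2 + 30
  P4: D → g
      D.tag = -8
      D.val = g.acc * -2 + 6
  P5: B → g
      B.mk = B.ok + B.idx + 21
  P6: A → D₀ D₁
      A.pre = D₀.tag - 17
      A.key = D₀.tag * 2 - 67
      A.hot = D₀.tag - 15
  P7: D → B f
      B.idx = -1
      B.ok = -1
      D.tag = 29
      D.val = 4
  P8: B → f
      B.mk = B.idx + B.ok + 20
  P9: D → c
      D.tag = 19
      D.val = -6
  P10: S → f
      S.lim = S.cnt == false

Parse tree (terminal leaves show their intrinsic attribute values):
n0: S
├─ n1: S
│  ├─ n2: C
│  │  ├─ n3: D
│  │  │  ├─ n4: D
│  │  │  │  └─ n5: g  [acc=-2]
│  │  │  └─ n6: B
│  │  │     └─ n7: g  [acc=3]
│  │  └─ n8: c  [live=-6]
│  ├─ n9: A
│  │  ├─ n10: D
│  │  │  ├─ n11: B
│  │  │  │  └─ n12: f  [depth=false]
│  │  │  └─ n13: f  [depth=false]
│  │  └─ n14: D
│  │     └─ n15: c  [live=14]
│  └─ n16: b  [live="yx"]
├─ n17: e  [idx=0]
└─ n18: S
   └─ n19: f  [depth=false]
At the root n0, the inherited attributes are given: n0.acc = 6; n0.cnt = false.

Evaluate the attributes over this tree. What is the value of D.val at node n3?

1. n0.acc = 6  [given at root]
2. n0.cnt = false  [given at root]
3. n1.acc = -1  [S₀.acc - 7]
4. n1.cnt = false  [S₀.cnt == true]
5. n2.acc = 24  [S.acc + 25]
6. n2.mk = -2  [S.acc - 1]
7. n5.acc = -2  [terminal]
8. n4.tag = -8  [-8]
9. n4.val = 10  [g.acc * -2 + 6]
10. n6.idx = 6  [D₁.tag + D₁.val + 4]
11. n6.ok = -9  [D₁.tag - 1]
12. n7.acc = 3  [terminal]
13. n6.mk = 18  [B.ok + B.idx + 21]
14. n3.tag = 0  [D₁.tag * -1 - 8]
15. n3.val = -6  [B.mk * -2 + 30]
16. n8.live = -6  [terminal]
17. n2.lab = 17  [C.acc + c.live - 1]
18. n9.off = false  [S.acc > -1]
19. n11.idx = -1  [-1]
20. n11.ok = -1  [-1]
21. n12.depth = false  [terminal]
22. n11.mk = 18  [B.idx + B.ok + 20]
23. n13.depth = false  [terminal]
24. n10.tag = 29  [29]
25. n10.val = 4  [4]
26. n15.live = 14  [terminal]
27. n14.tag = 19  [19]
28. n14.val = -6  [-6]
29. n9.pre = 12  [D₀.tag - 17]
30. n9.key = -9  [D₀.tag * 2 - 67]
31. n9.hot = 14  [D₀.tag - 15]
32. n16.live = "yx"  [terminal]
33. n1.lim = true  [A.hot > 13]
34. n17.idx = 0  [terminal]
35. n18.acc = 5  [e.idx + S₀.acc - 1]
36. n18.cnt = true  [true]
37. n19.depth = false  [terminal]
38. n18.lim = false  [S.cnt == false]
39. n0.lim = true  [e.idx == 0]

-6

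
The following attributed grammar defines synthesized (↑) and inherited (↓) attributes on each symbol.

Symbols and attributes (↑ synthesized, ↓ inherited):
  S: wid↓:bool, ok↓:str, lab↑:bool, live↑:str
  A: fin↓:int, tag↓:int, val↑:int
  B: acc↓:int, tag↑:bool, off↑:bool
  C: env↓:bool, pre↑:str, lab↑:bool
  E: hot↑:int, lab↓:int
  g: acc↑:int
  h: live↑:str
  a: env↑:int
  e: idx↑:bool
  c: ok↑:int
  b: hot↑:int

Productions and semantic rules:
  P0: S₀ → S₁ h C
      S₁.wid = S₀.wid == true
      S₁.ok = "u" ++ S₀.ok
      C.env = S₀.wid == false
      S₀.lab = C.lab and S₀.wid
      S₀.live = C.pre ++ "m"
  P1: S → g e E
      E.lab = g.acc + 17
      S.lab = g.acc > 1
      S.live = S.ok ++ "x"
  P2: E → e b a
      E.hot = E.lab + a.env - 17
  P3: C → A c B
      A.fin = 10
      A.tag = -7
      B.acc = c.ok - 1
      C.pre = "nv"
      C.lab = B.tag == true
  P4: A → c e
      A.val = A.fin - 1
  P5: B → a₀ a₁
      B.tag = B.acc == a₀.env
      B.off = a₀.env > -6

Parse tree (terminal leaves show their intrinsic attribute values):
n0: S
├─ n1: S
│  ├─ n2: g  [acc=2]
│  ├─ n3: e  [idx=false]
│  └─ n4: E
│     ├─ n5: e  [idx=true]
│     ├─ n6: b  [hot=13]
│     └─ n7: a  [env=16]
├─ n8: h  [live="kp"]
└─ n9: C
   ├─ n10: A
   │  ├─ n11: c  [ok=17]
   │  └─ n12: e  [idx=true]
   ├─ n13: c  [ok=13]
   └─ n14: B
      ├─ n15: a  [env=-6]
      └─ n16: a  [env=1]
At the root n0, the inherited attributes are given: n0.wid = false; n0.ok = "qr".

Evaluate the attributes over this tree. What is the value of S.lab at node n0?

false

1. n0.wid = false  [given at root]
2. n0.ok = "qr"  [given at root]
3. n1.wid = false  [S₀.wid == true]
4. n1.ok = "uqr"  ["u" ++ S₀.ok]
5. n2.acc = 2  [terminal]
6. n3.idx = false  [terminal]
7. n4.lab = 19  [g.acc + 17]
8. n5.idx = true  [terminal]
9. n6.hot = 13  [terminal]
10. n7.env = 16  [terminal]
11. n4.hot = 18  [E.lab + a.env - 17]
12. n1.lab = true  [g.acc > 1]
13. n1.live = "uqrx"  [S.ok ++ "x"]
14. n8.live = "kp"  [terminal]
15. n9.env = true  [S₀.wid == false]
16. n10.fin = 10  [10]
17. n10.tag = -7  [-7]
18. n11.ok = 17  [terminal]
19. n12.idx = true  [terminal]
20. n10.val = 9  [A.fin - 1]
21. n13.ok = 13  [terminal]
22. n14.acc = 12  [c.ok - 1]
23. n15.env = -6  [terminal]
24. n16.env = 1  [terminal]
25. n14.tag = false  [B.acc == a₀.env]
26. n14.off = false  [a₀.env > -6]
27. n9.pre = "nv"  ["nv"]
28. n9.lab = false  [B.tag == true]
29. n0.lab = false  [C.lab and S₀.wid]
30. n0.live = "nvm"  [C.pre ++ "m"]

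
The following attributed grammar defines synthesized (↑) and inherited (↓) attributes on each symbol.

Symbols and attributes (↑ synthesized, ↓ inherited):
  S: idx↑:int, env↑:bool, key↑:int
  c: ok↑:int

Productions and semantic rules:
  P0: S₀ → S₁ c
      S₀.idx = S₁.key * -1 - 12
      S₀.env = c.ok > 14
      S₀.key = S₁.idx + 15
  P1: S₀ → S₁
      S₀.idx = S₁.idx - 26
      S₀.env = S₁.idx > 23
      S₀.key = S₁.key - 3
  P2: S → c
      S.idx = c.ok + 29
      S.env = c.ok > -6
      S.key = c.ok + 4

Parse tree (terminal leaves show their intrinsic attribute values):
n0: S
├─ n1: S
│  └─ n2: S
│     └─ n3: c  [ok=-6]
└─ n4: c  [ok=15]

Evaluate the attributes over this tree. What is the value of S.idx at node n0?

1. n3.ok = -6  [terminal]
2. n2.idx = 23  [c.ok + 29]
3. n2.env = false  [c.ok > -6]
4. n2.key = -2  [c.ok + 4]
5. n1.idx = -3  [S₁.idx - 26]
6. n1.env = false  [S₁.idx > 23]
7. n1.key = -5  [S₁.key - 3]
8. n4.ok = 15  [terminal]
9. n0.idx = -7  [S₁.key * -1 - 12]
10. n0.env = true  [c.ok > 14]
11. n0.key = 12  [S₁.idx + 15]

-7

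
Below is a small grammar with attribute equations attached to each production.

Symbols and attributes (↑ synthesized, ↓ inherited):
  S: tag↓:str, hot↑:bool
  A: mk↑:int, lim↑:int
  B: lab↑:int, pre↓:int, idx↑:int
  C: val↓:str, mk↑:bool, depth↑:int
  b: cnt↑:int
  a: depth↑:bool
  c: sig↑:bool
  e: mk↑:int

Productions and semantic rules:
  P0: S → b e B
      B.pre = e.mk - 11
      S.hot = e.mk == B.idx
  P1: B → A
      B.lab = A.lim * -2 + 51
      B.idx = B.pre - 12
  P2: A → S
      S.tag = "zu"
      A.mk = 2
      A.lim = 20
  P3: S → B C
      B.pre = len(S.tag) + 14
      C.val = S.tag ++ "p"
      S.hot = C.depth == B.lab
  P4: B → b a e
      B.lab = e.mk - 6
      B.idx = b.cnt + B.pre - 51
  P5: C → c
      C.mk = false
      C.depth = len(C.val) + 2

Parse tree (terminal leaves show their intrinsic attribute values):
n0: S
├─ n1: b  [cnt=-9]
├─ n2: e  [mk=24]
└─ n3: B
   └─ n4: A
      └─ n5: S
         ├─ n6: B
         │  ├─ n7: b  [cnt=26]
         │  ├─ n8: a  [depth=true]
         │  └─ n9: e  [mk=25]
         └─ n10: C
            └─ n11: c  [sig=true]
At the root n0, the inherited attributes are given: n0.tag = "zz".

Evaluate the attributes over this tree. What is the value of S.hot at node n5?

false

1. n0.tag = "zz"  [given at root]
2. n1.cnt = -9  [terminal]
3. n2.mk = 24  [terminal]
4. n3.pre = 13  [e.mk - 11]
5. n5.tag = "zu"  ["zu"]
6. n6.pre = 16  [len(S.tag) + 14]
7. n7.cnt = 26  [terminal]
8. n8.depth = true  [terminal]
9. n9.mk = 25  [terminal]
10. n6.lab = 19  [e.mk - 6]
11. n6.idx = -9  [b.cnt + B.pre - 51]
12. n10.val = "zup"  [S.tag ++ "p"]
13. n11.sig = true  [terminal]
14. n10.mk = false  [false]
15. n10.depth = 5  [len(C.val) + 2]
16. n5.hot = false  [C.depth == B.lab]
17. n4.mk = 2  [2]
18. n4.lim = 20  [20]
19. n3.lab = 11  [A.lim * -2 + 51]
20. n3.idx = 1  [B.pre - 12]
21. n0.hot = false  [e.mk == B.idx]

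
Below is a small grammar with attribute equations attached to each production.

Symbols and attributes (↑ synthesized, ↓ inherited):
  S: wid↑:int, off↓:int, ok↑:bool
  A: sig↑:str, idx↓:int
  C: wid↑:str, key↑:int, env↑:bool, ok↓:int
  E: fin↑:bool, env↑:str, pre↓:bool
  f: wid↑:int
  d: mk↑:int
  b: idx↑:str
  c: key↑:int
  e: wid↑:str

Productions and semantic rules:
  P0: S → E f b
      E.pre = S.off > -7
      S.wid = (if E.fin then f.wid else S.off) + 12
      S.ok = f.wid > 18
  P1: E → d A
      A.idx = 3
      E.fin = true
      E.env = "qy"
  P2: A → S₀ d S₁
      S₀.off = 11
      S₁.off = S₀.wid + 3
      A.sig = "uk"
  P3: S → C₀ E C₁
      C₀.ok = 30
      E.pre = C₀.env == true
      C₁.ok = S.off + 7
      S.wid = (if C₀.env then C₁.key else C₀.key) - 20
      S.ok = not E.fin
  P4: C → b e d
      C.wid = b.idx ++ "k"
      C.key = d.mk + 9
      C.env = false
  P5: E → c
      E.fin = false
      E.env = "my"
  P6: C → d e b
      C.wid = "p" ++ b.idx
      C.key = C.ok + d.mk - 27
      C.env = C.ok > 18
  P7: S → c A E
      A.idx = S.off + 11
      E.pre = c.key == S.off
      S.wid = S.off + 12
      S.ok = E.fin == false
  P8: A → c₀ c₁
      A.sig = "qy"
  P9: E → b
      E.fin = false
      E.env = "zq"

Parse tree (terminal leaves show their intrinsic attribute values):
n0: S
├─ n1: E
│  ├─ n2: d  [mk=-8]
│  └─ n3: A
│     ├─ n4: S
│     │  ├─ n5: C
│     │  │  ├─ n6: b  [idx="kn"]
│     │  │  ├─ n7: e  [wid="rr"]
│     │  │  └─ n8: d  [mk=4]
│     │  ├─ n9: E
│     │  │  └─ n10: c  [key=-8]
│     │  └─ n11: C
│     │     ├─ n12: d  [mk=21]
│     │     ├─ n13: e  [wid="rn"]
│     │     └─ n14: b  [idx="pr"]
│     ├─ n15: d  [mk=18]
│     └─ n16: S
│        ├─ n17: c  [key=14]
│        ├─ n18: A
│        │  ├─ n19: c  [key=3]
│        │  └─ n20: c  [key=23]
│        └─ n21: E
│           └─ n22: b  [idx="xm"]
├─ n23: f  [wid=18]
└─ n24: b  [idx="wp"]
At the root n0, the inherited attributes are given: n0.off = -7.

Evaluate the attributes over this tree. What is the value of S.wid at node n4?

-7

1. n0.off = -7  [given at root]
2. n1.pre = false  [S.off > -7]
3. n2.mk = -8  [terminal]
4. n3.idx = 3  [3]
5. n4.off = 11  [11]
6. n5.ok = 30  [30]
7. n6.idx = "kn"  [terminal]
8. n7.wid = "rr"  [terminal]
9. n8.mk = 4  [terminal]
10. n5.wid = "knk"  [b.idx ++ "k"]
11. n5.key = 13  [d.mk + 9]
12. n5.env = false  [false]
13. n9.pre = false  [C₀.env == true]
14. n10.key = -8  [terminal]
15. n9.fin = false  [false]
16. n9.env = "my"  ["my"]
17. n11.ok = 18  [S.off + 7]
18. n12.mk = 21  [terminal]
19. n13.wid = "rn"  [terminal]
20. n14.idx = "pr"  [terminal]
21. n11.wid = "ppr"  ["p" ++ b.idx]
22. n11.key = 12  [C.ok + d.mk - 27]
23. n11.env = false  [C.ok > 18]
24. n4.wid = -7  [(if C₀.env then C₁.key else C₀.key) - 20]
25. n4.ok = true  [not E.fin]
26. n15.mk = 18  [terminal]
27. n16.off = -4  [S₀.wid + 3]
28. n17.key = 14  [terminal]
29. n18.idx = 7  [S.off + 11]
30. n19.key = 3  [terminal]
31. n20.key = 23  [terminal]
32. n18.sig = "qy"  ["qy"]
33. n21.pre = false  [c.key == S.off]
34. n22.idx = "xm"  [terminal]
35. n21.fin = false  [false]
36. n21.env = "zq"  ["zq"]
37. n16.wid = 8  [S.off + 12]
38. n16.ok = true  [E.fin == false]
39. n3.sig = "uk"  ["uk"]
40. n1.fin = true  [true]
41. n1.env = "qy"  ["qy"]
42. n23.wid = 18  [terminal]
43. n24.idx = "wp"  [terminal]
44. n0.wid = 30  [(if E.fin then f.wid else S.off) + 12]
45. n0.ok = false  [f.wid > 18]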